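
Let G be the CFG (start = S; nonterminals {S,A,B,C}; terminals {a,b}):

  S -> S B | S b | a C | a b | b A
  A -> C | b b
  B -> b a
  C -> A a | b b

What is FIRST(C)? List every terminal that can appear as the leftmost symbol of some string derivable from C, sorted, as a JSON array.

Compute FIRST by fixpoint:
round 1:
  A via A→b b: +{b}
  B via B→b a: +{b}
  C via C→A a: +{b}
  S via S→a C: +{a}
  S via S→b A: +{b}
  FIRST[S]={a,b}  FIRST[A]={b}  FIRST[B]={b}  FIRST[C]={b}
round 2: done
  FIRST[S]={a,b}  FIRST[A]={b}  FIRST[B]={b}  FIRST[C]={b}

FIRST(C) = ["b"]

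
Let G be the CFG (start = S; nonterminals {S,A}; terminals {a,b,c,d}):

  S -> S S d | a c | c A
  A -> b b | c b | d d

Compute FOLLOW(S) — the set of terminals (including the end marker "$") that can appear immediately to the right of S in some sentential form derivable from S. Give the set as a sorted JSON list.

FIRST sets, iterate to fixpoint:
round 1:
  A via A→b b: +{b}
  A via A→c b: +{c}
  A via A→d d: +{d}
  S via S→a c: +{a}
  S via S→c A: +{c}
  FIRST[S]={a,c}  FIRST[A]={b,c,d}
round 2: — fixpoint
  FIRST[S]={a,c}  FIRST[A]={b,c,d}

Compute FOLLOW by fixpoint:
seed FOLLOW(S) with $
round 1:
  S→S S d: FOLLOW(S) ⊇ FIRST(S) = {a,c}; new: +{a,c}
  S→S S d: FOLLOW(S) ⊇ FIRST(d) = {d}; new: +{d}
  S→c A: FOLLOW(A) ⊇ FOLLOW(S) ⊇ {$,a,c,d}; new: +{$,a,c,d}
  FOLLOW[S]={$,a,c,d}  FOLLOW[A]={$,a,c,d}
round 2: (stable)
  FOLLOW[S]={$,a,c,d}  FOLLOW[A]={$,a,c,d}

FOLLOW(S) = ["$", "a", "c", "d"]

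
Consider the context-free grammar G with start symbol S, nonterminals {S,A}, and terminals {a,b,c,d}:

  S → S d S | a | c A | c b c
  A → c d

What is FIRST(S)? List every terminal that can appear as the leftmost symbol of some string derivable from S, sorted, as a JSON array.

FIRST iteration:
iter 1:
  A via A→c d: +{c}
  S via S→a: +{a}
  S via S→c A: +{c}
  FIRST[S]={a,c}  FIRST[A]={c}
iter 2: done
  FIRST[S]={a,c}  FIRST[A]={c}

FIRST(S) = ["a", "c"]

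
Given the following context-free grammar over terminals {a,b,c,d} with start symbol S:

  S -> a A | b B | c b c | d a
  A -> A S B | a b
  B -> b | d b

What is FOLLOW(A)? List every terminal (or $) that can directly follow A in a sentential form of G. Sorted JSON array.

FIRST sets, iterate to fixpoint:
[1]
  A via A→a b: +{a}
  B via B→b: +{b}
  B via B→d b: +{d}
  S via S→a A: +{a}
  S via S→b B: +{b}
  S via S→c b c: +{c}
  S via S→d a: +{d}
  FIRST[S]={a,b,c,d}  FIRST[A]={a}  FIRST[B]={b,d}
[2] (no change)
  FIRST[S]={a,b,c,d}  FIRST[A]={a}  FIRST[B]={b,d}

FOLLOW iteration:
seed FOLLOW(S) with $
round 1:
  A→A S B: FOLLOW(A) ⊇ FIRST(S) = {a,b,c,d}; new: +{a,b,c,d}
  A→A S B: FOLLOW(S) ⊇ FIRST(B) = {b,d}; new: +{b,d}
  A→A S B: FOLLOW(B) ⊇ FOLLOW(A) ⊇ {a,b,c,d}; new: +{a,b,c,d}
  S→a A: FOLLOW(A) ⊇ FOLLOW(S) ⊇ {$,b,d}; new: +{$}
  S→b B: FOLLOW(B) ⊇ FOLLOW(S) ⊇ {$,b,d}; new: +{$}
  S: {$,b,d}  A: {$,a,b,c,d}  B: {$,a,b,c,d}
round 2: (stable)
  S: {$,b,d}  A: {$,a,b,c,d}  B: {$,a,b,c,d}

FOLLOW(A) = ["$", "a", "b", "c", "d"]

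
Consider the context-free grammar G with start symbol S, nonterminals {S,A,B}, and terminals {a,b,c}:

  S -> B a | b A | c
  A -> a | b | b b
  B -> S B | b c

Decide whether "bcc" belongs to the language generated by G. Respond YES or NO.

CNF form of G:
  S -> B T2 | T0 A | c
  A -> T0 T0 | a | b
  B -> S B | T0 T1
  T0 -> b
  T1 -> c
  T2 -> a

CYK fill:
  T[0,0] 'b' = {A,T0}  orig:{A}
  T[1,1] 'c' = {S,T1}  orig:{S}
  T[2,2] 'c' = {S,T1}  orig:{S}
  T[0,1] 'bc' = {B}
  T[1,2] 'cc' = ∅
  T[0,2] 'bcc' = ∅

S ∉ T[0,2] ⇒ NO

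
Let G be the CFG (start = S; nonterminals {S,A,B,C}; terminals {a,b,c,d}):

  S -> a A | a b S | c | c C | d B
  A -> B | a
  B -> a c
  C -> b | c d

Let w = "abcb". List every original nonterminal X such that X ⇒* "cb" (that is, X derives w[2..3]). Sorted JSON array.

Convert to CNF:
  S -> T0 A | T0 X4 | T1 C | T2 B | c
  A -> T0 T1 | a
  B -> T0 T1
  C -> T1 T2 | b
  T0 -> a
  T1 -> c
  T2 -> d
  T3 -> b
  X4 -> T3 S

Fill CYK table bottom-up, restricted to cells inside w[2..3]:
  T[2,2] 'c' = {S,T1}  orig:{S}
  T[3,3] 'b' = {C,T3}  orig:{C}
  T[2,3] 'cb' = {S}

Original NTs in T[2,3] deriving "cb": ["S"]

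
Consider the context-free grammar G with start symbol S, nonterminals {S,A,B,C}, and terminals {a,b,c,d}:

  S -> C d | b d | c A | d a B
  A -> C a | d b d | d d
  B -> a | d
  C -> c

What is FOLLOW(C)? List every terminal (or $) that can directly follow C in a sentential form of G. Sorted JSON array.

Compute FIRST by fixpoint:
round 1:
  A via A→d b d: +{d}
  B via B→a: +{a}
  B via B→d: +{d}
  C via C→c: +{c}
  S via S→C d: +{c}
  S via S→b d: +{b}
  S via S→d a B: +{d}
  S: {b,c,d}  A: {d}  B: {a,d}  C: {c}
round 2:
  A via A→C a: +{c}
  S: {b,c,d}  A: {c,d}  B: {a,d}  C: {c}
round 3: (no change)
  S: {b,c,d}  A: {c,d}  B: {a,d}  C: {c}

Compute FOLLOW by fixpoint:
seed FOLLOW(S) with $
iter 1:
  A→C a: FOLLOW(C) ⊇ FIRST(a) = {a}; new: +{a}
  S→C d: FOLLOW(C) ⊇ FIRST(d) = {d}; new: +{d}
  S→c A: FOLLOW(A) ⊇ FOLLOW(S) ⊇ {$}; new: +{$}
  S→d a B: FOLLOW(B) ⊇ FOLLOW(S) ⊇ {$}; new: +{$}
  S: {$}  A: {$}  B: {$}  C: {a,d}
iter 2: — fixpoint
  S: {$}  A: {$}  B: {$}  C: {a,d}

FOLLOW(C) = ["a", "d"]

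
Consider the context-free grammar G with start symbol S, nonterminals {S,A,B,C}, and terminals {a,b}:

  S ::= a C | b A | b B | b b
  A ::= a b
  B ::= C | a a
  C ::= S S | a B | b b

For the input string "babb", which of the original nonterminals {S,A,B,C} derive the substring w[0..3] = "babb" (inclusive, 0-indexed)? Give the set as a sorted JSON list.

Convert to CNF:
  S -> T0 C | T1 A | T1 B | T1 T1
  A -> T0 T1
  B -> S S | T0 B | T0 T0 | T1 T1
  C -> S S | T0 B | T1 T1
  T0 -> a
  T1 -> b

CYK table (by increasing span) — only the sub-triangle for w[0..3]:
  [0..0]={T1}  "b"  orig:{}
  [1..1]={T0}  "a"  orig:{}
  [2..2]={T1}  "b"  orig:{}
  [3..3]={T1}  "b"  orig:{}
  [0..1]=∅  "ba"
  [1..2]={A}  "ab"
  [2..3]={B,C,S}  "bb"
  [0..2]={S}  "bab"
  [1..3]={B,C,S}  "abb"
  [0..3]={S}  "babb"

Original NTs in T[0,3] deriving "babb": ["S"]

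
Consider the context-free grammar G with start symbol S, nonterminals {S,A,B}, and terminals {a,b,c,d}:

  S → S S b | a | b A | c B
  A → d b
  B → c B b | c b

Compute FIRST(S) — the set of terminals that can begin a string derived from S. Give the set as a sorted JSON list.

FIRST iteration:
pass 1:
  A via A→d b: +{d}
  B via B→c B b: +{c}
  S via S→a: +{a}
  S via S→b A: +{b}
  S via S→c B: +{c}
  S: {a,b,c}  A: {d}  B: {c}
pass 2: — fixpoint
  S: {a,b,c}  A: {d}  B: {c}

FIRST(S) = ["a", "b", "c"]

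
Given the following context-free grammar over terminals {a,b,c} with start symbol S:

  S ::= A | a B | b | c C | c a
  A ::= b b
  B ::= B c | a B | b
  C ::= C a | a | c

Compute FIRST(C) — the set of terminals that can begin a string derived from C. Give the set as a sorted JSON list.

Compute FIRST by fixpoint:
[1]
  A via A→b b: +{b}
  B via B→a B: +{a}
  B via B→b: +{b}
  C via C→a: +{a}
  C via C→c: +{c}
  S via S→A: +{b}
  S via S→a B: +{a}
  S via S→c C: +{c}
  FIRST[S]={a,b,c}  FIRST[A]={b}  FIRST[B]={a,b}  FIRST[C]={a,c}
[2] done
  FIRST[S]={a,b,c}  FIRST[A]={b}  FIRST[B]={a,b}  FIRST[C]={a,c}

FIRST(C) = ["a", "c"]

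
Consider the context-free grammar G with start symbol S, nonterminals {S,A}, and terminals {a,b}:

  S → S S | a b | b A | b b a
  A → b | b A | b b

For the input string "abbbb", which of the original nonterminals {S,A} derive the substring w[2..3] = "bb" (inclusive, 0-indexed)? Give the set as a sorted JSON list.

Convert to CNF:
  S -> S S | T0 A | T0 X2 | T1 T0
  A -> T0 A | T0 T0 | b
  T0 -> b
  T1 -> a
  X2 -> T0 T1

CYK table (by increasing span) — only the sub-triangle for w[2..3]:
  cell(2,2) b: {A,T0}  orig:{A}
  cell(3,3) b: {A,T0}  orig:{A}
  cell(2,3) bb: {A,S}

Original NTs in T[2,3] deriving "bb": ["A", "S"]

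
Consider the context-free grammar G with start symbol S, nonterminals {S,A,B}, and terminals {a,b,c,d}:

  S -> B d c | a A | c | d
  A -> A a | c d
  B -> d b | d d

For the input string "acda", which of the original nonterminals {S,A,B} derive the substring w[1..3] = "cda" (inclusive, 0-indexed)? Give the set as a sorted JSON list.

CNF form of G:
  S -> B X4 | T0 A | c | d
  A -> A T0 | T1 T2
  B -> T2 T2 | T2 T3
  T0 -> a
  T1 -> c
  T2 -> d
  T3 -> b
  X4 -> T2 T1

CYK table (by increasing span) (cells [i..j] with 1 ≤ i ≤ j ≤ 3 only):
  cell(1,1) c: {S,T1}  orig:{S}
  cell(2,2) d: {S,T2}  orig:{S}
  cell(3,3) a: {T0}  orig:{}
  cell(1,2) cd: {A}
  cell(2,3) da: ∅
  cell(1,3) cda: {A}

Original NTs in T[1,3] deriving "cda": ["A"]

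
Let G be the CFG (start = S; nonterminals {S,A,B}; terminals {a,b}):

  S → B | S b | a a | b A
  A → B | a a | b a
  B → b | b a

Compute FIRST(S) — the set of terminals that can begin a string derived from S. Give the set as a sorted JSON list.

FIRST iteration:
[1]
  A via A→a a: +{a}
  A via A→b a: +{b}
  B via B→b: +{b}
  S via S→B: +{b}
  S via S→a a: +{a}
  S: {a,b}  A: {a,b}  B: {b}
[2] (stable)
  S: {a,b}  A: {a,b}  B: {b}

FIRST(S) = ["a", "b"]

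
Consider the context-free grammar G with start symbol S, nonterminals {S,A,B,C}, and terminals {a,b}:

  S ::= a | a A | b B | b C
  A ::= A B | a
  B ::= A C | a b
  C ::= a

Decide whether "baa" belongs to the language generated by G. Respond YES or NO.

Convert to CNF:
  S -> T0 A | T1 B | T1 C | a
  A -> A B | a
  B -> A C | T0 T1
  C -> a
  T0 -> a
  T1 -> b

CYK table (by increasing span):
  [0..0]={T1}  "b"  orig:{}
  [1..1]={A,C,S,T0}  "a"  orig:{A,C,S}
  [2..2]={A,C,S,T0}  "a"  orig:{A,C,S}
  [0..1]={S}  "ba"
  [1..2]={B,S}  "aa"
  [0..2]={S}  "baa"

S ∈ T[0,2] ⇒ YES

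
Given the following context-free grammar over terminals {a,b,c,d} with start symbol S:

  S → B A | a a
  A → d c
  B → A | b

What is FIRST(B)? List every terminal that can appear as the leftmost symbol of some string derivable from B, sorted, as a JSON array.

Compute FIRST by fixpoint:
round 1:
  A via A→d c: +{d}
  B via B→A: +{d}
  B via B→b: +{b}
  S via S→B A: +{b,d}
  S via S→a a: +{a}
  FIRST(S)={a,b,d}  FIRST(A)={d}  FIRST(B)={b,d}
round 2: — fixpoint
  FIRST(S)={a,b,d}  FIRST(A)={d}  FIRST(B)={b,d}

FIRST(B) = ["b", "d"]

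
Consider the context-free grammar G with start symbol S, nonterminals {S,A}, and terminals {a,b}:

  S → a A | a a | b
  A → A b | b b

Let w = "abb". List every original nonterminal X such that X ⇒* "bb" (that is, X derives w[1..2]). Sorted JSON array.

Convert to CNF:
  S -> T1 A | T1 T1 | b
  A -> A T0 | T0 T0
  T0 -> b
  T1 -> a

Fill CYK table bottom-up — only the sub-triangle for w[1..2]:
  cell(1,1) b: {S,T0}  orig:{S}
  cell(2,2) b: {S,T0}  orig:{S}
  cell(1,2) bb: {A}

Original NTs in T[1,2] deriving "bb": ["A"]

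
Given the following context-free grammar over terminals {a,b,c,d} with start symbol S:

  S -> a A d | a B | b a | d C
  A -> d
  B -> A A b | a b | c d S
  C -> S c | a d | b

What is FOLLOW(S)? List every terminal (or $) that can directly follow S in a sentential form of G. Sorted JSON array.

Compute FIRST by fixpoint:
iter 1:
  A via A→d: +{d}
  B via B→A A b: +{d}
  B via B→a b: +{a}
  B via B→c d S: +{c}
  C via C→a d: +{a}
  C via C→b: +{b}
  S via S→a A d: +{a}
  S via S→b a: +{b}
  S via S→d C: +{d}
  S: {a,b,d}  A: {d}  B: {a,c,d}  C: {a,b}
iter 2:
  C via C→S c: +{d}
  S: {a,b,d}  A: {d}  B: {a,c,d}  C: {a,b,d}
iter 3: done
  S: {a,b,d}  A: {d}  B: {a,c,d}  C: {a,b,d}

FOLLOW iteration:
seed FOLLOW(S) with $
[1]
  B→A A b: FOLLOW(A) ⊇ FIRST(A) = {d}; new: +{d}
  B→A A b: FOLLOW(A) ⊇ FIRST(b) = {b}; new: +{b}
  C→S c: FOLLOW(S) ⊇ FIRST(c) = {c}; new: +{c}
  S→a B: FOLLOW(B) ⊇ FOLLOW(S) ⊇ {$,c}; new: +{$,c}
  S→d C: FOLLOW(C) ⊇ FOLLOW(S) ⊇ {$,c}; new: +{$,c}
  FOLLOW[S]={$,c}  FOLLOW[A]={b,d}  FOLLOW[B]={$,c}  FOLLOW[C]={$,c}
[2] (no change)
  FOLLOW[S]={$,c}  FOLLOW[A]={b,d}  FOLLOW[B]={$,c}  FOLLOW[C]={$,c}

FOLLOW(S) = ["$", "c"]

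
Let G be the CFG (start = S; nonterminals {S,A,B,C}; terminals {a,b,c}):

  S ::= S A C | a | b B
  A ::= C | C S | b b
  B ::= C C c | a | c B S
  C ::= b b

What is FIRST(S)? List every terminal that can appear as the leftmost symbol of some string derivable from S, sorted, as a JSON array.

FIRST iteration:
iter 1:
  A via A→b b: +{b}
  B via B→a: +{a}
  B via B→c B S: +{c}
  C via C→b b: +{b}
  S via S→a: +{a}
  S via S→b B: +{b}
  FIRST[S]={a,b}  FIRST[A]={b}  FIRST[B]={a,c}  FIRST[C]={b}
iter 2:
  B via B→C C c: +{b}
  FIRST[S]={a,b}  FIRST[A]={b}  FIRST[B]={a,b,c}  FIRST[C]={b}
iter 3: (no change)
  FIRST[S]={a,b}  FIRST[A]={b}  FIRST[B]={a,b,c}  FIRST[C]={b}

FIRST(S) = ["a", "b"]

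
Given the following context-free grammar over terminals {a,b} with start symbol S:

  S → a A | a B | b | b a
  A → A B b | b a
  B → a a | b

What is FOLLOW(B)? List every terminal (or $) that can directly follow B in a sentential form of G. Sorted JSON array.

Compute FIRST by fixpoint:
round 1:
  A via A→b a: +{b}
  B via B→a a: +{a}
  B via B→b: +{b}
  S via S→a A: +{a}
  S via S→b: +{b}
  FIRST(S)={a,b}  FIRST(A)={b}  FIRST(B)={a,b}
round 2: (stable)
  FIRST(S)={a,b}  FIRST(A)={b}  FIRST(B)={a,b}

FOLLOW sets:
FOLLOW(S) := {$}
round 1:
  A→A B b: FOLLOW(A) ⊇ FIRST(B) = {a,b}; new: +{a,b}
  A→A B b: FOLLOW(B) ⊇ FIRST(b) = {b}; new: +{b}
  S→a A: FOLLOW(A) ⊇ FOLLOW(S) ⊇ {$}; new: +{$}
  S→a B: FOLLOW(B) ⊇ FOLLOW(S) ⊇ {$}; new: +{$}
  S: {$}  A: {$,a,b}  B: {$,b}
round 2: done
  S: {$}  A: {$,a,b}  B: {$,b}

FOLLOW(B) = ["$", "b"]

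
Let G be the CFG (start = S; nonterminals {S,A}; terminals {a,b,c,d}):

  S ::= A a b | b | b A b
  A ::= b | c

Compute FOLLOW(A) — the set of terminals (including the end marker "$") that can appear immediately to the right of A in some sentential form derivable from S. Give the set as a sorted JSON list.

FIRST iteration:
iter 1:
  A via A→b: +{b}
  A via A→c: +{c}
  S via S→A a b: +{b,c}
  S: {b,c}  A: {b,c}
iter 2: — fixpoint
  S: {b,c}  A: {b,c}

FOLLOW sets:
seed FOLLOW(S) with $
iter 1:
  S→A a b: FOLLOW(A) ⊇ FIRST(a) = {a}; new: +{a}
  S→b A b: FOLLOW(A) ⊇ FIRST(b) = {b}; new: +{b}
  FOLLOW(S)={$}  FOLLOW(A)={a,b}
iter 2: — fixpoint
  FOLLOW(S)={$}  FOLLOW(A)={a,b}

FOLLOW(A) = ["a", "b"]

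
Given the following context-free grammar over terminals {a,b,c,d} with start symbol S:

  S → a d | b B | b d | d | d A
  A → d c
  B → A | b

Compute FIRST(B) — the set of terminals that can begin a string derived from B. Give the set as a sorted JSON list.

FIRST sets, iterate to fixpoint:
[1]
  A via A→d c: +{d}
  B via B→A: +{d}
  B via B→b: +{b}
  S via S→a d: +{a}
  S via S→b B: +{b}
  S via S→d: +{d}
  S: {a,b,d}  A: {d}  B: {b,d}
[2] (stable)
  S: {a,b,d}  A: {d}  B: {b,d}

FIRST(B) = ["b", "d"]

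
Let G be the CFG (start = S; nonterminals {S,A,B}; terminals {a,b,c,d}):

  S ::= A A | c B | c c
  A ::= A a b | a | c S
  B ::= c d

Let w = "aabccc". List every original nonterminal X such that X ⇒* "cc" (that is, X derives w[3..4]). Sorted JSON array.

Convert to CNF:
  S -> A A | T2 B | T2 T2
  A -> A X4 | T2 S | a
  B -> T2 T3
  T0 -> a
  T1 -> b
  T2 -> c
  T3 -> d
  X4 -> T0 T1

CYK table (by increasing span), restricted to cells inside w[3..4]:
  cell(3,3) c: {T2}  orig:{}
  cell(4,4) c: {T2}  orig:{}
  cell(3,4) cc: {S}

Original NTs in T[3,4] deriving "cc": ["S"]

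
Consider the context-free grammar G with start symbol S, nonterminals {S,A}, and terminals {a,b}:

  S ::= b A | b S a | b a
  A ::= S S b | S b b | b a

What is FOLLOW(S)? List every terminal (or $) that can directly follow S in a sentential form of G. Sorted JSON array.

Compute FIRST by fixpoint:
round 1:
  A via A→b a: +{b}
  S via S→b A: +{b}
  FIRST[S]={b}  FIRST[A]={b}
round 2: — fixpoint
  FIRST[S]={b}  FIRST[A]={b}

Compute FOLLOW by fixpoint:
seed FOLLOW(S) with $
[1]
  A→S S b: FOLLOW(S) ⊇ FIRST(S) = {b}; new: +{b}
  S→b A: FOLLOW(A) ⊇ FOLLOW(S) ⊇ {$,b}; new: +{$,b}
  S→b S a: FOLLOW(S) ⊇ FIRST(a) = {a}; new: +{a}
  S: {$,a,b}  A: {$,b}
[2]
  S→b A: FOLLOW(A) ⊇ FOLLOW(S) ⊇ {$,a,b}; new: +{a}
  S: {$,a,b}  A: {$,a,b}
[3] — fixpoint
  S: {$,a,b}  A: {$,a,b}

FOLLOW(S) = ["$", "a", "b"]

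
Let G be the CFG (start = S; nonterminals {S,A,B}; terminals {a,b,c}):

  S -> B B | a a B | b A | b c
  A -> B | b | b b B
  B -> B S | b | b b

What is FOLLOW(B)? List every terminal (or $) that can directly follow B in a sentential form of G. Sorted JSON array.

Compute FIRST by fixpoint:
round 1:
  A via A→b: +{b}
  B via B→b: +{b}
  S via S→B B: +{b}
  S via S→a a B: +{a}
  FIRST[S]={a,b}  FIRST[A]={b}  FIRST[B]={b}
round 2: — fixpoint
  FIRST[S]={a,b}  FIRST[A]={b}  FIRST[B]={b}

FOLLOW iteration:
seed FOLLOW(S) with $
pass 1:
  B→B S: FOLLOW(B) ⊇ FIRST(S) = {a,b}; new: +{a,b}
  B→B S: FOLLOW(S) ⊇ FOLLOW(B) ⊇ {a,b}; new: +{a,b}
  S→B B: FOLLOW(B) ⊇ FOLLOW(S) ⊇ {$,a,b}; new: +{$}
  S→b A: FOLLOW(A) ⊇ FOLLOW(S) ⊇ {$,a,b}; new: +{$,a,b}
  FOLLOW(S)={$,a,b}  FOLLOW(A)={$,a,b}  FOLLOW(B)={$,a,b}
pass 2: (stable)
  FOLLOW(S)={$,a,b}  FOLLOW(A)={$,a,b}  FOLLOW(B)={$,a,b}

FOLLOW(B) = ["$", "a", "b"]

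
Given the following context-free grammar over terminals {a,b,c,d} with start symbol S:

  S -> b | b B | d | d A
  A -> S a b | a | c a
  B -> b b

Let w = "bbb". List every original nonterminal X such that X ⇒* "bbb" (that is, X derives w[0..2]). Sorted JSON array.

Convert to CNF:
  S -> T1 B | T3 A | b | d
  A -> S X4 | T2 T0 | a
  B -> T1 T1
  T0 -> a
  T1 -> b
  T2 -> c
  T3 -> d
  X4 -> T0 T1

CYK table (by increasing span) (cells [i..j] with 0 ≤ i ≤ j ≤ 2 only):
  T[0,0] 'b' = {S,T1}  orig:{S}
  T[1,1] 'b' = {S,T1}  orig:{S}
  T[2,2] 'b' = {S,T1}  orig:{S}
  T[0,1] 'bb' = {B}
  T[1,2] 'bb' = {B}
  T[0,2] 'bbb' = {S}

Original NTs in T[0,2] deriving "bbb": ["S"]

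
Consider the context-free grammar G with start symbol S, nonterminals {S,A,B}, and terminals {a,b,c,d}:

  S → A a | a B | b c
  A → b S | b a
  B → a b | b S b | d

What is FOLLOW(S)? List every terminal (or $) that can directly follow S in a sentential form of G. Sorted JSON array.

Compute FIRST by fixpoint:
[1]
  A via A→b S: +{b}
  B via B→a b: +{a}
  B via B→b S b: +{b}
  B via B→d: +{d}
  S via S→A a: +{b}
  S via S→a B: +{a}
  FIRST(S)={a,b}  FIRST(A)={b}  FIRST(B)={a,b,d}
[2] — fixpoint
  FIRST(S)={a,b}  FIRST(A)={b}  FIRST(B)={a,b,d}

FOLLOW iteration:
seed FOLLOW(S) with $
[1]
  B→b S b: FOLLOW(S) ⊇ FIRST(b) = {b}; new: +{b}
  S→A a: FOLLOW(A) ⊇ FIRST(a) = {a}; new: +{a}
  S→a B: FOLLOW(B) ⊇ FOLLOW(S) ⊇ {$,b}; new: +{$,b}
  FOLLOW(S)={$,b}  FOLLOW(A)={a}  FOLLOW(B)={$,b}
[2]
  A→b S: FOLLOW(S) ⊇ FOLLOW(A) ⊇ {a}; new: +{a}
  S→a B: FOLLOW(B) ⊇ FOLLOW(S) ⊇ {$,a,b}; new: +{a}
  FOLLOW(S)={$,a,b}  FOLLOW(A)={a}  FOLLOW(B)={$,a,b}
[3] done
  FOLLOW(S)={$,a,b}  FOLLOW(A)={a}  FOLLOW(B)={$,a,b}

FOLLOW(S) = ["$", "a", "b"]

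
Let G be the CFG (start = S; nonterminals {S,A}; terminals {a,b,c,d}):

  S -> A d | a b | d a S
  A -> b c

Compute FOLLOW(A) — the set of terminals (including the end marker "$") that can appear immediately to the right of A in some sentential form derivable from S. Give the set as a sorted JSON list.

FIRST iteration:
round 1:
  A via A→b c: +{b}
  S via S→A d: +{b}
  S via S→a b: +{a}
  S via S→d a S: +{d}
  FIRST(S)={a,b,d}  FIRST(A)={b}
round 2: (no change)
  FIRST(S)={a,b,d}  FIRST(A)={b}

Compute FOLLOW by fixpoint:
FOLLOW(S) := {$}
round 1:
  S→A d: FOLLOW(A) ⊇ FIRST(d) = {d}; new: +{d}
  FOLLOW[S]={$}  FOLLOW[A]={d}
round 2: (stable)
  FOLLOW[S]={$}  FOLLOW[A]={d}

FOLLOW(A) = ["d"]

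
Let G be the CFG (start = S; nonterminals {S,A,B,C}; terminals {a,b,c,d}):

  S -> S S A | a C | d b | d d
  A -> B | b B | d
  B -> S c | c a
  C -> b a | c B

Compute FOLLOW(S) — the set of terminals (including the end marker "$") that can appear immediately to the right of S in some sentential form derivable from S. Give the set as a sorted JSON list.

Compute FIRST by fixpoint:
[1]
  A via A→b B: +{b}
  A via A→d: +{d}
  B via B→c a: +{c}
  C via C→b a: +{b}
  C via C→c B: +{c}
  S via S→a C: +{a}
  S via S→d b: +{d}
  FIRST(S)={a,d}  FIRST(A)={b,d}  FIRST(B)={c}  FIRST(C)={b,c}
[2]
  A via A→B: +{c}
  B via B→S c: +{a,d}
  FIRST(S)={a,d}  FIRST(A)={b,c,d}  FIRST(B)={a,c,d}  FIRST(C)={b,c}
[3]
  A via A→B: +{a}
  FIRST(S)={a,d}  FIRST(A)={a,b,c,d}  FIRST(B)={a,c,d}  FIRST(C)={b,c}
[4] done
  FIRST(S)={a,d}  FIRST(A)={a,b,c,d}  FIRST(B)={a,c,d}  FIRST(C)={b,c}

FOLLOW sets:
seed FOLLOW(S) with $
round 1:
  B→S c: FOLLOW(S) ⊇ FIRST(c) = {c}; new: +{c}
  S→S S A: FOLLOW(S) ⊇ FIRST(S) = {a,d}; new: +{a,d}
  S→S S A: FOLLOW(S) ⊇ FIRST(A) = {a,b,c,d}; new: +{b}
  S→S S A: FOLLOW(A) ⊇ FOLLOW(S) ⊇ {$,a,b,c,d}; new: +{$,a,b,c,d}
  S→a C: FOLLOW(C) ⊇ FOLLOW(S) ⊇ {$,a,b,c,d}; new: +{$,a,b,c,d}
  FOLLOW[S]={$,a,b,c,d}  FOLLOW[A]={$,a,b,c,d}  FOLLOW[B]={}  FOLLOW[C]={$,a,b,c,d}
round 2:
  A→B: FOLLOW(B) ⊇ FOLLOW(A) ⊇ {$,a,b,c,d}; new: +{$,a,b,c,d}
  FOLLOW[S]={$,a,b,c,d}  FOLLOW[A]={$,a,b,c,d}  FOLLOW[B]={$,a,b,c,d}  FOLLOW[C]={$,a,b,c,d}
round 3: done
  FOLLOW[S]={$,a,b,c,d}  FOLLOW[A]={$,a,b,c,d}  FOLLOW[B]={$,a,b,c,d}  FOLLOW[C]={$,a,b,c,d}

FOLLOW(S) = ["$", "a", "b", "c", "d"]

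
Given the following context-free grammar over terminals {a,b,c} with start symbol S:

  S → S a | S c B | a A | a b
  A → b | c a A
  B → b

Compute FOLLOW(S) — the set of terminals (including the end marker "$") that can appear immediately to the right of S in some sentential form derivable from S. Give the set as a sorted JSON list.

Compute FIRST by fixpoint:
[1]
  A via A→b: +{b}
  A via A→c a A: +{c}
  B via B→b: +{b}
  S via S→a A: +{a}
  FIRST[S]={a}  FIRST[A]={b,c}  FIRST[B]={b}
[2] (stable)
  FIRST[S]={a}  FIRST[A]={b,c}  FIRST[B]={b}

FOLLOW sets:
initialize: $ ∈ FOLLOW(S)
pass 1:
  S→S a: FOLLOW(S) ⊇ FIRST(a) = {a}; new: +{a}
  S→S c B: FOLLOW(S) ⊇ FIRST(c) = {c}; new: +{c}
  S→S c B: FOLLOW(B) ⊇ FOLLOW(S) ⊇ {$,a,c}; new: +{$,a,c}
  S→a A: FOLLOW(A) ⊇ FOLLOW(S) ⊇ {$,a,c}; new: +{$,a,c}
  FOLLOW[S]={$,a,c}  FOLLOW[A]={$,a,c}  FOLLOW[B]={$,a,c}
pass 2: done
  FOLLOW[S]={$,a,c}  FOLLOW[A]={$,a,c}  FOLLOW[B]={$,a,c}

FOLLOW(S) = ["$", "a", "c"]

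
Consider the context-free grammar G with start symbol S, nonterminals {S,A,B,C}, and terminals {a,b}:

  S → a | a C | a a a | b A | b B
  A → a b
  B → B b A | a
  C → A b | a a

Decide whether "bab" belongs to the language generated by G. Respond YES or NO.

Convert to CNF:
  S -> T0 C | T0 X3 | T1 A | T1 B | a
  A -> T0 T1
  B -> B X2 | a
  C -> A T1 | T0 T0
  T0 -> a
  T1 -> b
  X2 -> T1 A
  X3 -> T0 T0

Fill CYK table bottom-up:
  T[0,0] 'b' = {T1}  orig:{}
  T[1,1] 'a' = {B,S,T0}  orig:{B,S}
  T[2,2] 'b' = {T1}  orig:{}
  T[0,1] 'ba' = {S}
  T[1,2] 'ab' = {A}
  T[0,2] 'bab' = {S,X2}  orig:{S}

S ∈ T[0,2] ⇒ YES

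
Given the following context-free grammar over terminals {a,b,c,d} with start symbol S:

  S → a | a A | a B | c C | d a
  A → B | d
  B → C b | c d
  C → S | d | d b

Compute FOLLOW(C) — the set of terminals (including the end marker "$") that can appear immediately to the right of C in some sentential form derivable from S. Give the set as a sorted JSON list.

FIRST iteration:
iter 1:
  A via A→d: +{d}
  B via B→c d: +{c}
  C via C→d: +{d}
  S via S→a: +{a}
  S via S→c C: +{c}
  S via S→d a: +{d}
  FIRST(S)={a,c,d}  FIRST(A)={d}  FIRST(B)={c}  FIRST(C)={d}
iter 2:
  A via A→B: +{c}
  B via B→C b: +{d}
  C via C→S: +{a,c}
  FIRST(S)={a,c,d}  FIRST(A)={c,d}  FIRST(B)={c,d}  FIRST(C)={a,c,d}
iter 3:
  B via B→C b: +{a}
  FIRST(S)={a,c,d}  FIRST(A)={c,d}  FIRST(B)={a,c,d}  FIRST(C)={a,c,d}
iter 4:
  A via A→B: +{a}
  FIRST(S)={a,c,d}  FIRST(A)={a,c,d}  FIRST(B)={a,c,d}  FIRST(C)={a,c,d}
iter 5: — fixpoint
  FIRST(S)={a,c,d}  FIRST(A)={a,c,d}  FIRST(B)={a,c,d}  FIRST(C)={a,c,d}

Compute FOLLOW by fixpoint:
initialize: $ ∈ FOLLOW(S)
iter 1:
  B→C b: FOLLOW(C) ⊇ FIRST(b) = {b}; new: +{b}
  C→S: FOLLOW(S) ⊇ FOLLOW(C) ⊇ {b}; new: +{b}
  S→a A: FOLLOW(A) ⊇ FOLLOW(S) ⊇ {$,b}; new: +{$,b}
  S→a B: FOLLOW(B) ⊇ FOLLOW(S) ⊇ {$,b}; new: +{$,b}
  S→c C: FOLLOW(C) ⊇ FOLLOW(S) ⊇ {$,b}; new: +{$}
  FOLLOW(S)={$,b}  FOLLOW(A)={$,b}  FOLLOW(B)={$,b}  FOLLOW(C)={$,b}
iter 2: done
  FOLLOW(S)={$,b}  FOLLOW(A)={$,b}  FOLLOW(B)={$,b}  FOLLOW(C)={$,b}

FOLLOW(C) = ["$", "b"]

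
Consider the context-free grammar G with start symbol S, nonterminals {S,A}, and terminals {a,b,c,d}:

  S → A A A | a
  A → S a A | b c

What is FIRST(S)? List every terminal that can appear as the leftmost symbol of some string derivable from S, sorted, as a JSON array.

Compute FIRST by fixpoint:
round 1:
  A via A→b c: +{b}
  S via S→A A A: +{b}
  S via S→a: +{a}
  FIRST[S]={a,b}  FIRST[A]={b}
round 2:
  A via A→S a A: +{a}
  FIRST[S]={a,b}  FIRST[A]={a,b}
round 3: (no change)
  FIRST[S]={a,b}  FIRST[A]={a,b}

FIRST(S) = ["a", "b"]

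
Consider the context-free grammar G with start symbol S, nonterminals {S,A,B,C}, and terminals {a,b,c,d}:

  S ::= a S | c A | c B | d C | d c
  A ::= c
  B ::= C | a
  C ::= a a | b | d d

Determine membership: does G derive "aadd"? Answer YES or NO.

CNF form of G:
  S -> T0 S | T1 C | T1 T2 | T2 A | T2 B
  A -> c
  B -> T0 T0 | T1 T1 | a | b
  C -> T0 T0 | T1 T1 | b
  T0 -> a
  T1 -> d
  T2 -> c

CYK table (by increasing span):
  T[0,0] 'a' = {B,T0}  orig:{B}
  T[1,1] 'a' = {B,T0}  orig:{B}
  T[2,2] 'd' = {T1}  orig:{}
  T[3,3] 'd' = {T1}  orig:{}
  T[0,1] 'aa' = {B,C}
  T[1,2] 'ad' = ∅
  T[2,3] 'dd' = {B,C}
  T[0,2] 'aad' = ∅
  T[1,3] 'add' = ∅
  T[0,3] 'aadd' = ∅

S ∉ T[0,3] ⇒ NO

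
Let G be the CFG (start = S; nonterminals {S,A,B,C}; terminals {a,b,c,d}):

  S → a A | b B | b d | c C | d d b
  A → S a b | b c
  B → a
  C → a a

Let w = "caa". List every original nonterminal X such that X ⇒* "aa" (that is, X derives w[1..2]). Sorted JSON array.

CNF form of G:
  S -> T0 A | T1 B | T1 T3 | T2 C | T3 X5
  A -> S X4 | T1 T2
  B -> a
  C -> T0 T0
  T0 -> a
  T1 -> b
  T2 -> c
  T3 -> d
  X4 -> T0 T1
  X5 -> T3 T1

CYK fill, restricted to cells inside w[1..2]:
  [1..1]={B,T0}  "a"  orig:{B}
  [2..2]={B,T0}  "a"  orig:{B}
  [1..2]={C}  "aa"

Original NTs in T[1,2] deriving "aa": ["C"]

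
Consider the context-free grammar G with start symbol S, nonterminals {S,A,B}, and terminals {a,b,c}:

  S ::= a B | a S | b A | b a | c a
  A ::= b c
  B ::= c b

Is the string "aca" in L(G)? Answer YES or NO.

Convert to CNF:
  S -> T0 A | T0 T2 | T1 T2 | T2 B | T2 S
  A -> T0 T1
  B -> T1 T0
  T0 -> b
  T1 -> c
  T2 -> a

Fill CYK table bottom-up:
  cell(0,0) a: {T2}  orig:{}
  cell(1,1) c: {T1}  orig:{}
  cell(2,2) a: {T2}  orig:{}
  cell(0,1) ac: ∅
  cell(1,2) ca: {S}
  cell(0,2) aca: {S}

S ∈ T[0,2] ⇒ YES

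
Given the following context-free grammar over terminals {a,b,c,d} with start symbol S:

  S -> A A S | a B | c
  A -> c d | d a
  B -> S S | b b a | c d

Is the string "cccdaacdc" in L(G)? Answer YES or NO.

Convert to CNF:
  S -> A X5 | T2 B | c
  A -> T0 T1 | T1 T2
  B -> S S | T0 T1 | T3 X4
  T0 -> c
  T1 -> d
  T2 -> a
  T3 -> b
  X4 -> T3 T2
  X5 -> A S

Fill CYK table bottom-up:
  [0..0]={S,T0}  "c"  orig:{S}
  [1..1]={S,T0}  "c"  orig:{S}
  [2..2]={S,T0}  "c"  orig:{S}
  [3..3]={T1}  "d"  orig:{}
  [4..4]={T2}  "a"  orig:{}
  [5..5]={T2}  "a"  orig:{}
  [6..6]={S,T0}  "c"  orig:{S}
  [7..7]={T1}  "d"  orig:{}
  [8..8]={S,T0}  "c"  orig:{S}
  [0..1]={B}  "cc"
  [1..2]={B}  "cc"
  [2..3]={A,B}  "cd"
  [3..4]={A}  "da"
  [4..5]=∅  "aa"
  [5..6]=∅  "ac"
  [6..7]={A,B}  "cd"
  [7..8]=∅  "dc"
  [0..2]=∅  "ccc"
  [1..3]=∅  "ccd"
  [2..4]=∅  "cda"
  [3..5]=∅  "daa"
  [4..6]=∅  "aac"
  [5..7]={S}  "acd"
  [6..8]={X5}  "cdc"  orig:{}
  [0..3]=∅  "cccd"
  [1..4]=∅  "ccda"
  [2..5]=∅  "cdaa"
  [3..6]=∅  "daac"
  [4..7]=∅  "aacd"
  [5..8]={B}  "acdc"
  [0..4]=∅  "cccda"
  [1..5]=∅  "ccdaa"
  [2..6]=∅  "cdaac"
  [3..7]={X5}  "daacd"  orig:{}
  [4..8]={S}  "aacdc"
  [0..5]=∅  "cccdaa"
  [1..6]=∅  "ccdaac"
  [2..7]=∅  "cdaacd"
  [3..8]=∅  "daacdc"
  [0..6]=∅  "cccdaac"
  [1..7]=∅  "ccdaacd"
  [2..8]={X5}  "cdaacdc"  orig:{}
  [0..7]=∅  "cccdaacd"
  [1..8]=∅  "ccdaacdc"
  [0..8]=∅  "cccdaacdc"

S ∉ T[0,8] ⇒ NO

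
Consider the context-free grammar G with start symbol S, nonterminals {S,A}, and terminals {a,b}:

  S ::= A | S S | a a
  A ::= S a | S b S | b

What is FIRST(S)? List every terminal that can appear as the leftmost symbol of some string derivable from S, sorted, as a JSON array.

Compute FIRST by fixpoint:
round 1:
  A via A→b: +{b}
  S via S→A: +{b}
  S via S→a a: +{a}
  FIRST(S)={a,b}  FIRST(A)={b}
round 2:
  A via A→S a: +{a}
  FIRST(S)={a,b}  FIRST(A)={a,b}
round 3: (stable)
  FIRST(S)={a,b}  FIRST(A)={a,b}

FIRST(S) = ["a", "b"]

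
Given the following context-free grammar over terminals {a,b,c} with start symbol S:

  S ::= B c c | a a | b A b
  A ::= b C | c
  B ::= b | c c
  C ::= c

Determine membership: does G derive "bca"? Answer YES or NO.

CNF form of G:
  S -> B X3 | T0 X4 | T2 T2
  A -> T0 C | c
  B -> T1 T1 | b
  C -> c
  T0 -> b
  T1 -> c
  T2 -> a
  X3 -> T1 T1
  X4 -> A T0

Fill CYK table bottom-up:
  [0..0]={B,T0}  "b"  orig:{B}
  [1..1]={A,C,T1}  "c"  orig:{A,C}
  [2..2]={T2}  "a"  orig:{}
  [0..1]={A}  "bc"
  [1..2]=∅  "ca"
  [0..2]=∅  "bca"

S ∉ T[0,2] ⇒ NO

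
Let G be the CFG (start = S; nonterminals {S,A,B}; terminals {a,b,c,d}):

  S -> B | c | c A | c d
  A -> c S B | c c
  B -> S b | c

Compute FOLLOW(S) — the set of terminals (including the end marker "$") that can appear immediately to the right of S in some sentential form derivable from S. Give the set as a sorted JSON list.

FIRST sets, iterate to fixpoint:
[1]
  A via A→c S B: +{c}
  B via B→c: +{c}
  S via S→B: +{c}
  FIRST(S)={c}  FIRST(A)={c}  FIRST(B)={c}
[2] done
  FIRST(S)={c}  FIRST(A)={c}  FIRST(B)={c}

Compute FOLLOW by fixpoint:
seed FOLLOW(S) with $
pass 1:
  A→c S B: FOLLOW(S) ⊇ FIRST(B) = {c}; new: +{c}
  B→S b: FOLLOW(S) ⊇ FIRST(b) = {b}; new: +{b}
  S→B: FOLLOW(B) ⊇ FOLLOW(S) ⊇ {$,b,c}; new: +{$,b,c}
  S→c A: FOLLOW(A) ⊇ FOLLOW(S) ⊇ {$,b,c}; new: +{$,b,c}
  FOLLOW(S)={$,b,c}  FOLLOW(A)={$,b,c}  FOLLOW(B)={$,b,c}
pass 2: (stable)
  FOLLOW(S)={$,b,c}  FOLLOW(A)={$,b,c}  FOLLOW(B)={$,b,c}

FOLLOW(S) = ["$", "b", "c"]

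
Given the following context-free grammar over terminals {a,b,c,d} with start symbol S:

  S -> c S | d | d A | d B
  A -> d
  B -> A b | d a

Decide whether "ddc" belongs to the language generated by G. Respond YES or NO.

CNF form of G:
  S -> T1 A | T1 B | T3 S | d
  A -> d
  B -> A T0 | T1 T2
  T0 -> b
  T1 -> d
  T2 -> a
  T3 -> c

CYK table (by increasing span):
  [0..0]={A,S,T1}  "d"  orig:{A,S}
  [1..1]={A,S,T1}  "d"  orig:{A,S}
  [2..2]={T3}  "c"  orig:{}
  [0..1]={S}  "dd"
  [1..2]=∅  "dc"
  [0..2]=∅  "ddc"

S ∉ T[0,2] ⇒ NO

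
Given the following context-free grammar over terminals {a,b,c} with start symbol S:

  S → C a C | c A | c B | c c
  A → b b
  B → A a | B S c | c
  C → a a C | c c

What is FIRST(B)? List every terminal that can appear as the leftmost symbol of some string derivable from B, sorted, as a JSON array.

FIRST sets, iterate to fixpoint:
iter 1:
  A via A→b b: +{b}
  B via B→A a: +{b}
  B via B→c: +{c}
  C via C→a a C: +{a}
  C via C→c c: +{c}
  S via S→C a C: +{a,c}
  FIRST[S]={a,c}  FIRST[A]={b}  FIRST[B]={b,c}  FIRST[C]={a,c}
iter 2: (stable)
  FIRST[S]={a,c}  FIRST[A]={b}  FIRST[B]={b,c}  FIRST[C]={a,c}

FIRST(B) = ["b", "c"]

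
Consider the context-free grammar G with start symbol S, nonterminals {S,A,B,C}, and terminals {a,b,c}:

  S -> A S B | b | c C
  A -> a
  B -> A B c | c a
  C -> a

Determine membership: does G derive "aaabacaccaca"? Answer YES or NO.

CNF form of G:
  S -> A X3 | T0 C | b
  A -> a
  B -> A X2 | T0 T1
  C -> a
  T0 -> c
  T1 -> a
  X2 -> B T0
  X3 -> S B

CYK fill:
  [0..0]={A,C,T1}  "a"  orig:{A,C}
  [1..1]={A,C,T1}  "a"  orig:{A,C}
  [2..2]={A,C,T1}  "a"  orig:{A,C}
  [3..3]={S}  "b"
  [4..4]={A,C,T1}  "a"  orig:{A,C}
  [5..5]={T0}  "c"  orig:{}
  [6..6]={A,C,T1}  "a"  orig:{A,C}
  [7..7]={T0}  "c"  orig:{}
  [8..8]={T0}  "c"  orig:{}
  [9..9]={A,C,T1}  "a"  orig:{A,C}
  [10..10]={T0}  "c"  orig:{}
  [11..11]={A,C,T1}  "a"  orig:{A,C}
  [0..1]=∅  "aa"
  [1..2]=∅  "aa"
  [2..3]=∅  "ab"
  [3..4]=∅  "ba"
  [4..5]=∅  "ac"
  [5..6]={B,S}  "ca"
  [6..7]=∅  "ac"
  [7..8]=∅  "cc"
  [8..9]={B,S}  "ca"
  [9..10]=∅  "ac"
  [10..11]={B,S}  "ca"
  [0..2]=∅  "aaa"
  [1..3]=∅  "aab"
  [2..4]=∅  "aba"
  [3..5]=∅  "bac"
  [4..6]=∅  "aca"
  [5..7]={X2}  "cac"  orig:{}
  [6..8]=∅  "acc"
  [7..9]=∅  "cca"
  [8..10]={X2}  "cac"  orig:{}
  [9..11]=∅  "aca"
  [0..3]=∅  "aaab"
  [1..4]=∅  "aaba"
  [2..5]=∅  "abac"
  [3..6]=∅  "baca"
  [4..7]={B}  "acac"
  [5..8]=∅  "cacc"
  [6..9]=∅  "acca"
  [7..10]=∅  "ccac"
  [8..11]={X3}  "caca"  orig:{}
  [0..4]=∅  "aaaba"
  [1..5]=∅  "aabac"
  [2..6]=∅  "abaca"
  [3..7]={X3}  "bacac"  orig:{}
  [4..8]={X2}  "acacc"  orig:{}
  [5..9]=∅  "cacca"
  [6..10]=∅  "accac"
  [7..11]=∅  "ccaca"
  [0..5]=∅  "aaabac"
  [1..6]=∅  "aabaca"
  [2..7]={S}  "abacac"
  [3..8]=∅  "bacacc"
  [4..9]=∅  "acacca"
  [5..10]=∅  "caccac"
  [6..11]=∅  "accaca"
  [0..6]=∅  "aaabaca"
  [1..7]=∅  "aabacac"
  [2..8]=∅  "abacacc"
  [3..9]=∅  "bacacca"
  [4..10]=∅  "acaccac"
  [5..11]=∅  "caccaca"
  [0..7]=∅  "aaabacac"
  [1..8]=∅  "aabacacc"
  [2..9]={X3}  "abacacca"  orig:{}
  [3..10]=∅  "bacaccac"
  [4..11]=∅  "acaccaca"
  [0..8]=∅  "aaabacacc"
  [1..9]={S}  "aabacacca"
  [2..10]=∅  "abacaccac"
  [3..11]=∅  "bacaccaca"
  [0..9]=∅  "aaabacacca"
  [1..10]=∅  "aabacaccac"
  [2..11]=∅  "abacaccaca"
  [0..10]=∅  "aaabacaccac"
  [1..11]={X3}  "aabacaccaca"  orig:{}
  [0..11]={S}  "aaabacaccaca"

S ∈ T[0,11] ⇒ YES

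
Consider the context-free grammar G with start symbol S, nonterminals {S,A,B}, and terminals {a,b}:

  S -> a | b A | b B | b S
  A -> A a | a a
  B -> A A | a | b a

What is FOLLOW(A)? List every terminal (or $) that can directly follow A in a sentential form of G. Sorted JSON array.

FIRST sets, iterate to fixpoint:
round 1:
  A via A→a a: +{a}
  B via B→A A: +{a}
  B via B→b a: +{b}
  S via S→a: +{a}
  S via S→b A: +{b}
  FIRST(S)={a,b}  FIRST(A)={a}  FIRST(B)={a,b}
round 2: — fixpoint
  FIRST(S)={a,b}  FIRST(A)={a}  FIRST(B)={a,b}

FOLLOW sets:
initialize: $ ∈ FOLLOW(S)
[1]
  A→A a: FOLLOW(A) ⊇ FIRST(a) = {a}; new: +{a}
  S→b A: FOLLOW(A) ⊇ FOLLOW(S) ⊇ {$}; new: +{$}
  S→b B: FOLLOW(B) ⊇ FOLLOW(S) ⊇ {$}; new: +{$}
  FOLLOW(S)={$}  FOLLOW(A)={$,a}  FOLLOW(B)={$}
[2] — fixpoint
  FOLLOW(S)={$}  FOLLOW(A)={$,a}  FOLLOW(B)={$}

FOLLOW(A) = ["$", "a"]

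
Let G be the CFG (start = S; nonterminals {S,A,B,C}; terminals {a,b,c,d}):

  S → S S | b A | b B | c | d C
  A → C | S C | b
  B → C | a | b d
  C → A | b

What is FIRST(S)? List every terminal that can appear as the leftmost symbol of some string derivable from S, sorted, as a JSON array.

Compute FIRST by fixpoint:
pass 1:
  A via A→b: +{b}
  B via B→a: +{a}
  B via B→b d: +{b}
  C via C→A: +{b}
  S via S→b A: +{b}
  S via S→c: +{c}
  S via S→d C: +{d}
  FIRST[S]={b,c,d}  FIRST[A]={b}  FIRST[B]={a,b}  FIRST[C]={b}
pass 2:
  A via A→S C: +{c,d}
  C via C→A: +{c,d}
  FIRST[S]={b,c,d}  FIRST[A]={b,c,d}  FIRST[B]={a,b}  FIRST[C]={b,c,d}
pass 3:
  B via B→C: +{c,d}
  FIRST[S]={b,c,d}  FIRST[A]={b,c,d}  FIRST[B]={a,b,c,d}  FIRST[C]={b,c,d}
pass 4: done
  FIRST[S]={b,c,d}  FIRST[A]={b,c,d}  FIRST[B]={a,b,c,d}  FIRST[C]={b,c,d}

FIRST(S) = ["b", "c", "d"]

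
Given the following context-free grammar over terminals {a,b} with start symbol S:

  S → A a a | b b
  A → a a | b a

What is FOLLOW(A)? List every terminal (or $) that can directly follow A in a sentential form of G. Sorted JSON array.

Compute FIRST by fixpoint:
iter 1:
  A via A→a a: +{a}
  A via A→b a: +{b}
  S via S→A a a: +{a,b}
  S: {a,b}  A: {a,b}
iter 2: — fixpoint
  S: {a,b}  A: {a,b}

FOLLOW sets:
seed FOLLOW(S) with $
iter 1:
  S→A a a: FOLLOW(A) ⊇ FIRST(a) = {a}; new: +{a}
  S: {$}  A: {a}
iter 2: done
  S: {$}  A: {a}

FOLLOW(A) = ["a"]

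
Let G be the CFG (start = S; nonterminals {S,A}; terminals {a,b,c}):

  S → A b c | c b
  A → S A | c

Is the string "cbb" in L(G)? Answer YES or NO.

CNF form of G:
  S -> A X2 | T1 T0
  A -> S A | c
  T0 -> b
  T1 -> c
  X2 -> T0 T1

CYK fill:
  cell(0,0) c: {A,T1}  orig:{A}
  cell(1,1) b: {T0}  orig:{}
  cell(2,2) b: {T0}  orig:{}
  cell(0,1) cb: {S}
  cell(1,2) bb: ∅
  cell(0,2) cbb: ∅

S ∉ T[0,2] ⇒ NO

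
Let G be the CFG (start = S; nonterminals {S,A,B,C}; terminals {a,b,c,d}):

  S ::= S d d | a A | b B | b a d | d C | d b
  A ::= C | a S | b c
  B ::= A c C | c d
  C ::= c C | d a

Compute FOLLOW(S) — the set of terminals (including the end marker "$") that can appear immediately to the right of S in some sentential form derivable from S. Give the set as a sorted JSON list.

Compute FIRST by fixpoint:
round 1:
  A via A→a S: +{a}
  A via A→b c: +{b}
  B via B→A c C: +{a,b}
  B via B→c d: +{c}
  C via C→c C: +{c}
  C via C→d a: +{d}
  S via S→a A: +{a}
  S via S→b B: +{b}
  S via S→d C: +{d}
  FIRST(S)={a,b,d}  FIRST(A)={a,b}  FIRST(B)={a,b,c}  FIRST(C)={c,d}
round 2:
  A via A→C: +{c,d}
  B via B→A c C: +{d}
  FIRST(S)={a,b,d}  FIRST(A)={a,b,c,d}  FIRST(B)={a,b,c,d}  FIRST(C)={c,d}
round 3: (no change)
  FIRST(S)={a,b,d}  FIRST(A)={a,b,c,d}  FIRST(B)={a,b,c,d}  FIRST(C)={c,d}

FOLLOW iteration:
initialize: $ ∈ FOLLOW(S)
pass 1:
  B→A c C: FOLLOW(A) ⊇ FIRST(c) = {c}; new: +{c}
  S→S d d: FOLLOW(S) ⊇ FIRST(d) = {d}; new: +{d}
  S→a A: FOLLOW(A) ⊇ FOLLOW(S) ⊇ {$,d}; new: +{$,d}
  S→b B: FOLLOW(B) ⊇ FOLLOW(S) ⊇ {$,d}; new: +{$,d}
  S→d C: FOLLOW(C) ⊇ FOLLOW(S) ⊇ {$,d}; new: +{$,d}
  FOLLOW(S)={$,d}  FOLLOW(A)={$,c,d}  FOLLOW(B)={$,d}  FOLLOW(C)={$,d}
pass 2:
  A→C: FOLLOW(C) ⊇ FOLLOW(A) ⊇ {$,c,d}; new: +{c}
  A→a S: FOLLOW(S) ⊇ FOLLOW(A) ⊇ {$,c,d}; new: +{c}
  S→b B: FOLLOW(B) ⊇ FOLLOW(S) ⊇ {$,c,d}; new: +{c}
  FOLLOW(S)={$,c,d}  FOLLOW(A)={$,c,d}  FOLLOW(B)={$,c,d}  FOLLOW(C)={$,c,d}
pass 3: done
  FOLLOW(S)={$,c,d}  FOLLOW(A)={$,c,d}  FOLLOW(B)={$,c,d}  FOLLOW(C)={$,c,d}

FOLLOW(S) = ["$", "c", "d"]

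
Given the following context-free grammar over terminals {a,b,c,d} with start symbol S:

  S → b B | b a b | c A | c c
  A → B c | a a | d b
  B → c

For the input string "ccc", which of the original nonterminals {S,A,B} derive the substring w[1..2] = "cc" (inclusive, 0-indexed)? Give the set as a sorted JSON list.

CNF form of G:
  S -> T0 A | T0 T0 | T3 B | T3 X4
  A -> B T0 | T1 T1 | T2 T3
  B -> c
  T0 -> c
  T1 -> a
  T2 -> d
  T3 -> b
  X4 -> T1 T3

CYK table (by increasing span) — only the sub-triangle for w[1..2]:
  cell(1,1) c: {B,T0}  orig:{B}
  cell(2,2) c: {B,T0}  orig:{B}
  cell(1,2) cc: {A,S}

Original NTs in T[1,2] deriving "cc": ["A", "S"]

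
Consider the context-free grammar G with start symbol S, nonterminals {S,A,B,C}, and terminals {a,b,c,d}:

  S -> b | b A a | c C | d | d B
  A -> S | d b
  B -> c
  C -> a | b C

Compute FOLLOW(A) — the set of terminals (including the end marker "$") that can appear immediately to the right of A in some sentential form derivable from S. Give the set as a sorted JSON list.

FIRST iteration:
round 1:
  A via A→d b: +{d}
  B via B→c: +{c}
  C via C→a: +{a}
  C via C→b C: +{b}
  S via S→b: +{b}
  S via S→c C: +{c}
  S via S→d: +{d}
  S: {b,c,d}  A: {d}  B: {c}  C: {a,b}
round 2:
  A via A→S: +{b,c}
  S: {b,c,d}  A: {b,c,d}  B: {c}  C: {a,b}
round 3: (no change)
  S: {b,c,d}  A: {b,c,d}  B: {c}  C: {a,b}

FOLLOW iteration:
seed FOLLOW(S) with $
round 1:
  S→b A a: FOLLOW(A) ⊇ FIRST(a) = {a}; new: +{a}
  S→c C: FOLLOW(C) ⊇ FOLLOW(S) ⊇ {$}; new: +{$}
  S→d B: FOLLOW(B) ⊇ FOLLOW(S) ⊇ {$}; new: +{$}
  FOLLOW(S)={$}  FOLLOW(A)={a}  FOLLOW(B)={$}  FOLLOW(C)={$}
round 2:
  A→S: FOLLOW(S) ⊇ FOLLOW(A) ⊇ {a}; new: +{a}
  S→c C: FOLLOW(C) ⊇ FOLLOW(S) ⊇ {$,a}; new: +{a}
  S→d B: FOLLOW(B) ⊇ FOLLOW(S) ⊇ {$,a}; new: +{a}
  FOLLOW(S)={$,a}  FOLLOW(A)={a}  FOLLOW(B)={$,a}  FOLLOW(C)={$,a}
round 3: — fixpoint
  FOLLOW(S)={$,a}  FOLLOW(A)={a}  FOLLOW(B)={$,a}  FOLLOW(C)={$,a}

FOLLOW(A) = ["a"]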